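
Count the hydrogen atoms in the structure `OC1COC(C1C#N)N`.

8

Hydrogens are implicit in SMILES; fill each atom to its normal valence:
  3 × C: 1 H each → 3
  1 × C: 2 H
  1 × C: no H
  1 × N: 2 H
  1 × N: no H
  1 × O: 1 H
  1 × O: no H
  Total hydrogens = 8.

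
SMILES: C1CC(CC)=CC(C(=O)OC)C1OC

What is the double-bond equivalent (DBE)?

3

Molecular formula from the SMILES: C11H18O3.
DoU = (2C + 2 + N − H − X)/2 = (2·11 + 2 + 0 − 18 − 0)/2 = 6/2 = 3.
(Structurally: 1 ring(s) + 2 π bond(s) = 3.)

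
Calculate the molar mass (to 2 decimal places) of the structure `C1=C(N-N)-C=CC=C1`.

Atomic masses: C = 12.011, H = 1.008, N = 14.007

Molecular formula: C6H8N2.
M = 6×12.011 + 8×1.008 + 2×14.007 = 108.14 g/mol.

108.14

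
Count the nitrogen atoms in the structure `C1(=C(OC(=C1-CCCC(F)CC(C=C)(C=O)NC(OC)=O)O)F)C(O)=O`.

The symbol for nitrogen appears 1 time in the SMILES.

1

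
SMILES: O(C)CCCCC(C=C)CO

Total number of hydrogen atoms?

18

Hydrogens are implicit in SMILES; fill each atom to its normal valence:
  6 × C: 2 H each → 12
  2 × C: 1 H each → 2
  1 × C: 3 H
  1 × O: 1 H
  1 × O: no H
  Total hydrogens = 18.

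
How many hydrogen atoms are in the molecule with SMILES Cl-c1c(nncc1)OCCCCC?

13

Hydrogens are implicit in SMILES; fill each atom to its normal valence:
  4 × C: 2 H each → 8
  2 × C (aromatic): 1 H each → 2
  2 × C (aromatic): no H
  2 × N (aromatic): no H
  1 × C: 3 H
  1 × Cl: no H
  1 × O: no H
  Total hydrogens = 13.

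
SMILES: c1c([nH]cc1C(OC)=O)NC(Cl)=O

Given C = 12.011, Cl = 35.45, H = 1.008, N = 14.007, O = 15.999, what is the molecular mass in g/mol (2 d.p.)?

202.59

Molecular formula: C7H7ClN2O3.
M = 7×12.011 + 1×35.45 + 7×1.008 + 2×14.007 + 3×15.999 = 202.59 g/mol.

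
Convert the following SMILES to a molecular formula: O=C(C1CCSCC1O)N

Heavy atoms from the SMILES: 6 C, 1 N, 2 O, 1 S.
Implicit hydrogens by atom environment:
  3 × C: 2 H each → 6
  2 × C: 1 H each → 2
  1 × C: no H
  1 × N: 2 H
  1 × O: 1 H
  1 × O: no H
  1 × S: no H
  Total hydrogens = 11.
Molecular formula: C6H11NO2S

C6H11NO2S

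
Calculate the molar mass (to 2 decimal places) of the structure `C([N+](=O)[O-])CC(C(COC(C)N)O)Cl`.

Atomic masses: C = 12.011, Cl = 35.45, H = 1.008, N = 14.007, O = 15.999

226.66

Molecular formula: C7H15ClN2O4.
M = 7×12.011 + 1×35.45 + 15×1.008 + 2×14.007 + 4×15.999 = 226.66 g/mol.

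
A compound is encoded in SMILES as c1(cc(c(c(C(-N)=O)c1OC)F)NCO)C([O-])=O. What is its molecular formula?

C10H10FN2O5-

Heavy atoms from the SMILES: 10 C, 1 F, 2 N, 5 O.
Implicit hydrogens by atom environment:
  5 × C (aromatic): no H
  3 × O: no H
  2 × C: no H
  1 × C: 3 H
  1 × C: 2 H
  1 × C (aromatic): 1 H
  1 × F: no H
  1 × N: 2 H
  1 × N: 1 H
  1 × O: 1 H
  1 × O (charge -1): no H
  Total hydrogens = 10.
Net charge -1.
Molecular formula: C10H10FN2O5-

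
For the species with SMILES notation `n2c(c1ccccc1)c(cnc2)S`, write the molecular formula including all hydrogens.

C10H8N2S

Heavy atoms from the SMILES: 10 C, 2 N, 1 S.
Implicit hydrogens by atom environment:
  7 × C (aromatic): 1 H each → 7
  3 × C (aromatic): no H
  2 × N (aromatic): no H
  1 × S: 1 H
  Total hydrogens = 8.
Molecular formula: C10H8N2S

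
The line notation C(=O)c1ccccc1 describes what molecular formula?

C7H6O

Heavy atoms from the SMILES: 7 C, 1 O.
Implicit hydrogens by atom environment:
  5 × C (aromatic): 1 H each → 5
  1 × C: 1 H
  1 × C (aromatic): no H
  1 × O: no H
  Total hydrogens = 6.
Molecular formula: C7H6O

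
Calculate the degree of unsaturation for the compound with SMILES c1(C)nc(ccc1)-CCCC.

Molecular formula from the SMILES: C10H15N.
DoU = (2C + 2 + N − H − X)/2 = (2·10 + 2 + 1 − 15 − 0)/2 = 8/2 = 4.
(Structurally: 1 ring(s) + 3 π bond(s) = 4.)

4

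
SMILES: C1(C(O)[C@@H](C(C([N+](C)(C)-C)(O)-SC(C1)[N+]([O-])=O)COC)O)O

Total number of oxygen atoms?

The symbol for oxygen appears 7 times in the SMILES.

7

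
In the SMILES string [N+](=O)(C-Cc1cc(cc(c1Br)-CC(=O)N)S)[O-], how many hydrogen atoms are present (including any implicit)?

11

Hydrogens are implicit in SMILES; fill each atom to its normal valence:
  4 × C (aromatic): no H
  3 × C: 2 H each → 6
  2 × C (aromatic): 1 H each → 2
  2 × O: no H
  1 × Br: no H
  1 × C: no H
  1 × N: 2 H
  1 × N (charge +1): no H
  1 × O (charge -1): no H
  1 × S: 1 H
  Total hydrogens = 11.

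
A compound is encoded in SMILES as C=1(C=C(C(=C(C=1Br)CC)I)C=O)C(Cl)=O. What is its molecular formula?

C10H7BrClIO2

Heavy atoms from the SMILES: 1 Br, 10 C, 1 Cl, 1 I, 2 O.
Implicit hydrogens by atom environment:
  5 × C (aromatic): no H
  2 × O: no H
  1 × Br: no H
  1 × C: 3 H
  1 × C: 2 H
  1 × C (aromatic): 1 H
  1 × C: 1 H
  1 × C: no H
  1 × Cl: no H
  1 × I: no H
  Total hydrogens = 7.
Molecular formula: C10H7BrClIO2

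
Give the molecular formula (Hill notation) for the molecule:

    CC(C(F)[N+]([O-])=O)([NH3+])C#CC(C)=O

Heavy atoms from the SMILES: 7 C, 1 F, 2 N, 3 O.
Implicit hydrogens by atom environment:
  4 × C: no H
  2 × C: 3 H each → 6
  2 × O: no H
  1 × C: 1 H
  1 × F: no H
  1 × N (charge +1): 3 H
  1 × N (charge +1): no H
  1 × O (charge -1): no H
  Total hydrogens = 10.
Net charge +1.
Molecular formula: C7H10FN2O3+

C7H10FN2O3+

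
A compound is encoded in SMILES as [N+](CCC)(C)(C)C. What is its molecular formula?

C6H16N+

Heavy atoms from the SMILES: 6 C, 1 N.
Implicit hydrogens by atom environment:
  4 × C: 3 H each → 12
  2 × C: 2 H each → 4
  1 × N (charge +1): no H
  Total hydrogens = 16.
Net charge +1.
Molecular formula: C6H16N+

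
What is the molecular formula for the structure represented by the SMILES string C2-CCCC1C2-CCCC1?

Heavy atoms from the SMILES: 10 C.
Implicit hydrogens by atom environment:
  8 × C: 2 H each → 16
  2 × C: 1 H each → 2
  Total hydrogens = 18.
Molecular formula: C10H18

C10H18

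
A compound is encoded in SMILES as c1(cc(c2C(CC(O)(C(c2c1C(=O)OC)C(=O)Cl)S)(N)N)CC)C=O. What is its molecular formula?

C16H19ClN2O5S

Heavy atoms from the SMILES: 16 C, 1 Cl, 2 N, 5 O, 1 S.
Implicit hydrogens by atom environment:
  5 × C (aromatic): no H
  4 × C: no H
  4 × O: no H
  2 × C: 3 H each → 6
  2 × C: 2 H each → 4
  2 × C: 1 H each → 2
  2 × N: 2 H each → 4
  1 × C (aromatic): 1 H
  1 × Cl: no H
  1 × O: 1 H
  1 × S: 1 H
  Total hydrogens = 19.
Molecular formula: C16H19ClN2O5S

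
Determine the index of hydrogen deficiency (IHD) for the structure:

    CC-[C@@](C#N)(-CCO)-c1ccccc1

Molecular formula from the SMILES: C12H15NO.
DoU = (2C + 2 + N − H − X)/2 = (2·12 + 2 + 1 − 15 − 0)/2 = 12/2 = 6.
(Structurally: 1 ring(s) + 5 π bond(s) = 6.)

6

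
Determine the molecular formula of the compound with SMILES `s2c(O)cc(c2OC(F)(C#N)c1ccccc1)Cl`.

Heavy atoms from the SMILES: 12 C, 1 Cl, 1 F, 1 N, 2 O, 1 S.
Implicit hydrogens by atom environment:
  6 × C (aromatic): 1 H each → 6
  4 × C (aromatic): no H
  2 × C: no H
  1 × Cl: no H
  1 × F: no H
  1 × N: no H
  1 × O: 1 H
  1 × O: no H
  1 × S (aromatic): no H
  Total hydrogens = 7.
Molecular formula: C12H7ClFNO2S

C12H7ClFNO2S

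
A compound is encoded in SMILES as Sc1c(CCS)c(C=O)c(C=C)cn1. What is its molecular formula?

C10H11NOS2

Heavy atoms from the SMILES: 10 C, 1 N, 1 O, 2 S.
Implicit hydrogens by atom environment:
  4 × C (aromatic): no H
  3 × C: 2 H each → 6
  2 × C: 1 H each → 2
  2 × S: 1 H each → 2
  1 × C (aromatic): 1 H
  1 × N (aromatic): no H
  1 × O: no H
  Total hydrogens = 11.
Molecular formula: C10H11NOS2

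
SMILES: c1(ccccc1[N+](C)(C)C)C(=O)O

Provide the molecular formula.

Heavy atoms from the SMILES: 10 C, 1 N, 2 O.
Implicit hydrogens by atom environment:
  4 × C (aromatic): 1 H each → 4
  3 × C: 3 H each → 9
  2 × C (aromatic): no H
  1 × C: no H
  1 × N (charge +1): no H
  1 × O: 1 H
  1 × O: no H
  Total hydrogens = 14.
Net charge +1.
Molecular formula: C10H14NO2+

C10H14NO2+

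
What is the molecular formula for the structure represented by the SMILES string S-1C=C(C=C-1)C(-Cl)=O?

C5H3ClOS

Heavy atoms from the SMILES: 5 C, 1 Cl, 1 O, 1 S.
Implicit hydrogens by atom environment:
  3 × C (aromatic): 1 H each → 3
  1 × C (aromatic): no H
  1 × C: no H
  1 × Cl: no H
  1 × O: no H
  1 × S (aromatic): no H
  Total hydrogens = 3.
Molecular formula: C5H3ClOS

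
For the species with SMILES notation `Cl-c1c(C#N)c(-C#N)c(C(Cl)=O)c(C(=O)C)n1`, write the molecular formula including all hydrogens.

Heavy atoms from the SMILES: 10 C, 2 Cl, 3 N, 2 O.
Implicit hydrogens by atom environment:
  5 × C (aromatic): no H
  4 × C: no H
  2 × Cl: no H
  2 × N: no H
  2 × O: no H
  1 × C: 3 H
  1 × N (aromatic): no H
  Total hydrogens = 3.
Molecular formula: C10H3Cl2N3O2

C10H3Cl2N3O2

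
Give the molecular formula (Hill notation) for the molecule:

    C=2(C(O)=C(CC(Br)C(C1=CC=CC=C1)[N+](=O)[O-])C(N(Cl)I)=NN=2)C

Heavy atoms from the SMILES: 1 Br, 14 C, 1 Cl, 1 I, 4 N, 3 O.
Implicit hydrogens by atom environment:
  5 × C (aromatic): 1 H each → 5
  5 × C (aromatic): no H
  2 × C: 1 H each → 2
  2 × N (aromatic): no H
  1 × Br: no H
  1 × C: 3 H
  1 × C: 2 H
  1 × Cl: no H
  1 × I: no H
  1 × N: no H
  1 × N (charge +1): no H
  1 × O: 1 H
  1 × O: no H
  1 × O (charge -1): no H
  Total hydrogens = 13.
Molecular formula: C14H13BrClIN4O3

C14H13BrClIN4O3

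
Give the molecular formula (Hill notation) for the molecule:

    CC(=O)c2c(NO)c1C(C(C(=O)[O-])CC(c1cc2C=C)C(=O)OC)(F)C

C18H19FNO6-

Heavy atoms from the SMILES: 18 C, 1 F, 1 N, 6 O.
Implicit hydrogens by atom environment:
  5 × C (aromatic): no H
  4 × C: no H
  4 × O: no H
  3 × C: 3 H each → 9
  3 × C: 1 H each → 3
  2 × C: 2 H each → 4
  1 × C (aromatic): 1 H
  1 × F: no H
  1 × N: 1 H
  1 × O: 1 H
  1 × O (charge -1): no H
  Total hydrogens = 19.
Net charge -1.
Molecular formula: C18H19FNO6-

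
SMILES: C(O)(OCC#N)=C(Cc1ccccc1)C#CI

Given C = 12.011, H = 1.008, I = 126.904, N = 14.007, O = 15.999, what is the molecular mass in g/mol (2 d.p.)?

Molecular formula: C13H10INO2.
M = 13×12.011 + 10×1.008 + 1×126.904 + 1×14.007 + 2×15.999 = 339.13 g/mol.

339.13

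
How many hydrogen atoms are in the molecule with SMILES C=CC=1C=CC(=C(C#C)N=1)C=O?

Hydrogens are implicit in SMILES; fill each atom to its normal valence:
  3 × C: 1 H each → 3
  3 × C (aromatic): no H
  2 × C (aromatic): 1 H each → 2
  1 × C: 2 H
  1 × C: no H
  1 × N (aromatic): no H
  1 × O: no H
  Total hydrogens = 7.

7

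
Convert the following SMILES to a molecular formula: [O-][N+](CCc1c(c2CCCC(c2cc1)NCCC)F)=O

C15H21FN2O2

Heavy atoms from the SMILES: 15 C, 1 F, 2 N, 2 O.
Implicit hydrogens by atom environment:
  7 × C: 2 H each → 14
  4 × C (aromatic): no H
  2 × C (aromatic): 1 H each → 2
  1 × C: 3 H
  1 × C: 1 H
  1 × F: no H
  1 × N: 1 H
  1 × N (charge +1): no H
  1 × O: no H
  1 × O (charge -1): no H
  Total hydrogens = 21.
Molecular formula: C15H21FN2O2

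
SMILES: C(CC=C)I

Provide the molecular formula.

Heavy atoms from the SMILES: 4 C, 1 I.
Implicit hydrogens by atom environment:
  3 × C: 2 H each → 6
  1 × C: 1 H
  1 × I: no H
  Total hydrogens = 7.
Molecular formula: C4H7I

C4H7I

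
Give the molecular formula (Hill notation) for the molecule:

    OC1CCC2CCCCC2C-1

C10H18O

Heavy atoms from the SMILES: 10 C, 1 O.
Implicit hydrogens by atom environment:
  7 × C: 2 H each → 14
  3 × C: 1 H each → 3
  1 × O: 1 H
  Total hydrogens = 18.
Molecular formula: C10H18O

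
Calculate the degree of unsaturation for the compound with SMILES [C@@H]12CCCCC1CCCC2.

2

Molecular formula from the SMILES: C10H18.
DoU = (2C + 2 + N − H − X)/2 = (2·10 + 2 + 0 − 18 − 0)/2 = 4/2 = 2.
(Structurally: 2 ring(s) + 0 π bond(s) = 2.)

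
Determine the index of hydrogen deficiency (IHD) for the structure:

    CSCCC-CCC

0

Molecular formula from the SMILES: C7H16S.
DoU = (2C + 2 + N − H − X)/2 = (2·7 + 2 + 0 − 16 − 0)/2 = 0/2 = 0.
(Structurally: 0 ring(s) + 0 π bond(s) = 0.)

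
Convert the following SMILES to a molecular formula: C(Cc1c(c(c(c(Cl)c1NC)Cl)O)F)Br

C9H9BrCl2FNO

Heavy atoms from the SMILES: 1 Br, 9 C, 2 Cl, 1 F, 1 N, 1 O.
Implicit hydrogens by atom environment:
  6 × C (aromatic): no H
  2 × C: 2 H each → 4
  2 × Cl: no H
  1 × Br: no H
  1 × C: 3 H
  1 × F: no H
  1 × N: 1 H
  1 × O: 1 H
  Total hydrogens = 9.
Molecular formula: C9H9BrCl2FNO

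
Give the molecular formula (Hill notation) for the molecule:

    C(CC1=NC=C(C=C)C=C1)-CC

Heavy atoms from the SMILES: 11 C, 1 N.
Implicit hydrogens by atom environment:
  4 × C: 2 H each → 8
  3 × C (aromatic): 1 H each → 3
  2 × C (aromatic): no H
  1 × C: 3 H
  1 × C: 1 H
  1 × N (aromatic): no H
  Total hydrogens = 15.
Molecular formula: C11H15N

C11H15N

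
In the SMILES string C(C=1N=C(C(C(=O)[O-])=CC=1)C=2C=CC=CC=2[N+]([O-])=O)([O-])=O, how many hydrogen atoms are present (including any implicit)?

6

Hydrogens are implicit in SMILES; fill each atom to its normal valence:
  6 × C (aromatic): 1 H each → 6
  5 × C (aromatic): no H
  3 × O: no H
  3 × O (charge -1): no H
  2 × C: no H
  1 × N (aromatic): no H
  1 × N (charge +1): no H
  Total hydrogens = 6.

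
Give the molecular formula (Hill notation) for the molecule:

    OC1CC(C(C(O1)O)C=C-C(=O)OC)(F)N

C9H14FNO5

Heavy atoms from the SMILES: 9 C, 1 F, 1 N, 5 O.
Implicit hydrogens by atom environment:
  5 × C: 1 H each → 5
  3 × O: no H
  2 × C: no H
  2 × O: 1 H each → 2
  1 × C: 3 H
  1 × C: 2 H
  1 × F: no H
  1 × N: 2 H
  Total hydrogens = 14.
Molecular formula: C9H14FNO5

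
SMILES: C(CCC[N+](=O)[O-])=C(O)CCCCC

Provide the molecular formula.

Heavy atoms from the SMILES: 10 C, 1 N, 3 O.
Implicit hydrogens by atom environment:
  7 × C: 2 H each → 14
  1 × C: 3 H
  1 × C: 1 H
  1 × C: no H
  1 × N (charge +1): no H
  1 × O: 1 H
  1 × O: no H
  1 × O (charge -1): no H
  Total hydrogens = 19.
Molecular formula: C10H19NO3

C10H19NO3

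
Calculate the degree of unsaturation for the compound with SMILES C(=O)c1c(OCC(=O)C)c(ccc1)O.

6

Molecular formula from the SMILES: C10H10O4.
DoU = (2C + 2 + N − H − X)/2 = (2·10 + 2 + 0 − 10 − 0)/2 = 12/2 = 6.
(Structurally: 1 ring(s) + 5 π bond(s) = 6.)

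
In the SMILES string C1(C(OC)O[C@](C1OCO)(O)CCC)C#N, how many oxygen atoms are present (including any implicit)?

5

The symbol for oxygen appears 5 times in the SMILES.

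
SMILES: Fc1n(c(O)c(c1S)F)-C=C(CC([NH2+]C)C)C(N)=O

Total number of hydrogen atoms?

Hydrogens are implicit in SMILES; fill each atom to its normal valence:
  4 × C (aromatic): no H
  2 × C: 3 H each → 6
  2 × C: 1 H each → 2
  2 × C: no H
  2 × F: no H
  1 × C: 2 H
  1 × N: 2 H
  1 × N (charge +1): 2 H
  1 × N (aromatic): no H
  1 × O: 1 H
  1 × O: no H
  1 × S: 1 H
  Total hydrogens = 16.

16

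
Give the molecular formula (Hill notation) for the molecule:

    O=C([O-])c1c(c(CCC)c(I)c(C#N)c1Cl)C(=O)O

C12H8ClINO4-

Heavy atoms from the SMILES: 12 C, 1 Cl, 1 I, 1 N, 4 O.
Implicit hydrogens by atom environment:
  6 × C (aromatic): no H
  3 × C: no H
  2 × C: 2 H each → 4
  2 × O: no H
  1 × C: 3 H
  1 × Cl: no H
  1 × I: no H
  1 × N: no H
  1 × O: 1 H
  1 × O (charge -1): no H
  Total hydrogens = 8.
Net charge -1.
Molecular formula: C12H8ClINO4-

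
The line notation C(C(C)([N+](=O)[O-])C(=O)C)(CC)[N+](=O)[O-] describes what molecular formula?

C7H12N2O5

Heavy atoms from the SMILES: 7 C, 2 N, 5 O.
Implicit hydrogens by atom environment:
  3 × C: 3 H each → 9
  3 × O: no H
  2 × C: no H
  2 × N (charge +1): no H
  2 × O (charge -1): no H
  1 × C: 2 H
  1 × C: 1 H
  Total hydrogens = 12.
Molecular formula: C7H12N2O5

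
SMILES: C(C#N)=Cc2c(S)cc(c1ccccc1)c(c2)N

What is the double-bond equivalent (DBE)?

11

Molecular formula from the SMILES: C15H12N2S.
DoU = (2C + 2 + N − H − X)/2 = (2·15 + 2 + 2 − 12 − 0)/2 = 22/2 = 11.
(Structurally: 2 ring(s) + 9 π bond(s) = 11.)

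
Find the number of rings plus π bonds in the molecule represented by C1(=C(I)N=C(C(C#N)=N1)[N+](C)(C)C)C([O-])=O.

Molecular formula from the SMILES: C9H9IN4O2.
DoU = (2C + 2 + N − H − X)/2 = (2·9 + 2 + 4 − 9 − 1)/2 = 14/2 = 7.
(Structurally: 1 ring(s) + 6 π bond(s) = 7.)

7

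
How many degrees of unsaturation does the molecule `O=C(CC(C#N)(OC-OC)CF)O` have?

3

Molecular formula from the SMILES: C7H10FNO4.
DoU = (2C + 2 + N − H − X)/2 = (2·7 + 2 + 1 − 10 − 1)/2 = 6/2 = 3.
(Structurally: 0 ring(s) + 3 π bond(s) = 3.)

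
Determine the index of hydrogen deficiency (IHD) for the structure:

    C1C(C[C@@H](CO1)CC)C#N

Molecular formula from the SMILES: C8H13NO.
DoU = (2C + 2 + N − H − X)/2 = (2·8 + 2 + 1 − 13 − 0)/2 = 6/2 = 3.
(Structurally: 1 ring(s) + 2 π bond(s) = 3.)

3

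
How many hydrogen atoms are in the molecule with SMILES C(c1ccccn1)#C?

Hydrogens are implicit in SMILES; fill each atom to its normal valence:
  4 × C (aromatic): 1 H each → 4
  1 × C: 1 H
  1 × C (aromatic): no H
  1 × C: no H
  1 × N (aromatic): no H
  Total hydrogens = 5.

5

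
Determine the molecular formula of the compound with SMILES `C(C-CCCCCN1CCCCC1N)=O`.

C12H24N2O

Heavy atoms from the SMILES: 12 C, 2 N, 1 O.
Implicit hydrogens by atom environment:
  10 × C: 2 H each → 20
  2 × C: 1 H each → 2
  1 × N: 2 H
  1 × N: no H
  1 × O: no H
  Total hydrogens = 24.
Molecular formula: C12H24N2O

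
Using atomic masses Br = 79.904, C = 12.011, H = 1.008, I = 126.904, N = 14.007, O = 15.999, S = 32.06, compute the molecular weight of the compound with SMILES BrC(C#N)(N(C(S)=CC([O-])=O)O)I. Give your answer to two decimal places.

Molecular formula: C5H3BrIN2O3S-.
M = 1×79.904 + 5×12.011 + 3×1.008 + 1×126.904 + 2×14.007 + 3×15.999 + 1×32.06 = 377.96 g/mol.

377.96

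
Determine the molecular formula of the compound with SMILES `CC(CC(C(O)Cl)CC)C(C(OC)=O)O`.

C10H19ClO4

Heavy atoms from the SMILES: 10 C, 1 Cl, 4 O.
Implicit hydrogens by atom environment:
  4 × C: 1 H each → 4
  3 × C: 3 H each → 9
  2 × C: 2 H each → 4
  2 × O: 1 H each → 2
  2 × O: no H
  1 × C: no H
  1 × Cl: no H
  Total hydrogens = 19.
Molecular formula: C10H19ClO4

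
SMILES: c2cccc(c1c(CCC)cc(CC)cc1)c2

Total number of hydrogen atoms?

Hydrogens are implicit in SMILES; fill each atom to its normal valence:
  8 × C (aromatic): 1 H each → 8
  4 × C (aromatic): no H
  3 × C: 2 H each → 6
  2 × C: 3 H each → 6
  Total hydrogens = 20.

20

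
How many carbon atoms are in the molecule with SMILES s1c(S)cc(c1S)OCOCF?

The symbol for carbon appears 6 times in the SMILES. Lowercase c denotes aromatic carbon and counts toward C.

6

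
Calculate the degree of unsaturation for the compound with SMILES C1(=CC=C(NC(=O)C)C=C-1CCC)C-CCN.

Molecular formula from the SMILES: C14H22N2O.
DoU = (2C + 2 + N − H − X)/2 = (2·14 + 2 + 2 − 22 − 0)/2 = 10/2 = 5.
(Structurally: 1 ring(s) + 4 π bond(s) = 5.)

5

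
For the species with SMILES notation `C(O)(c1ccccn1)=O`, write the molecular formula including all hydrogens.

Heavy atoms from the SMILES: 6 C, 1 N, 2 O.
Implicit hydrogens by atom environment:
  4 × C (aromatic): 1 H each → 4
  1 × C (aromatic): no H
  1 × C: no H
  1 × N (aromatic): no H
  1 × O: 1 H
  1 × O: no H
  Total hydrogens = 5.
Molecular formula: C6H5NO2

C6H5NO2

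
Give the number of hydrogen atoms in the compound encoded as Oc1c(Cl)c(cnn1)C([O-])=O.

Hydrogens are implicit in SMILES; fill each atom to its normal valence:
  3 × C (aromatic): no H
  2 × N (aromatic): no H
  1 × C (aromatic): 1 H
  1 × C: no H
  1 × Cl: no H
  1 × O: 1 H
  1 × O: no H
  1 × O (charge -1): no H
  Total hydrogens = 2.

2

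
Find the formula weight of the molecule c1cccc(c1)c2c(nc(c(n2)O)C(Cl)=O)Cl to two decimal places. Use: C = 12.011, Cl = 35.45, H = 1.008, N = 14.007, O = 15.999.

Molecular formula: C11H6Cl2N2O2.
M = 11×12.011 + 2×35.45 + 6×1.008 + 2×14.007 + 2×15.999 = 269.08 g/mol.

269.08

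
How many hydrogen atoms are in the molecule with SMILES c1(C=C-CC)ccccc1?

12

Hydrogens are implicit in SMILES; fill each atom to its normal valence:
  5 × C (aromatic): 1 H each → 5
  2 × C: 1 H each → 2
  1 × C: 3 H
  1 × C: 2 H
  1 × C (aromatic): no H
  Total hydrogens = 12.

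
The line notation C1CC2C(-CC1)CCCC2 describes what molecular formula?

C10H18

Heavy atoms from the SMILES: 10 C.
Implicit hydrogens by atom environment:
  8 × C: 2 H each → 16
  2 × C: 1 H each → 2
  Total hydrogens = 18.
Molecular formula: C10H18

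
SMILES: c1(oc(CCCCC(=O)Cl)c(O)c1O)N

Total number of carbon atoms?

9

The symbol for carbon appears 9 times in the SMILES. Lowercase c denotes aromatic carbon and counts toward C.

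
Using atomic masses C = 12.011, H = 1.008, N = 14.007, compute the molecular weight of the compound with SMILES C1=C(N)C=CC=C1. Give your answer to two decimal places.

Molecular formula: C6H7N.
M = 6×12.011 + 7×1.008 + 1×14.007 = 93.13 g/mol.

93.13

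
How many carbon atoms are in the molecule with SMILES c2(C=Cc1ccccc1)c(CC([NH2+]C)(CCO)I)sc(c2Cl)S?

17

The symbol for carbon appears 17 times in the SMILES. Lowercase c denotes aromatic carbon and counts toward C.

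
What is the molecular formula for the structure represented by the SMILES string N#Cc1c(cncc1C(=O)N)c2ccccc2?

C13H9N3O

Heavy atoms from the SMILES: 13 C, 3 N, 1 O.
Implicit hydrogens by atom environment:
  7 × C (aromatic): 1 H each → 7
  4 × C (aromatic): no H
  2 × C: no H
  1 × N: 2 H
  1 × N (aromatic): no H
  1 × N: no H
  1 × O: no H
  Total hydrogens = 9.
Molecular formula: C13H9N3O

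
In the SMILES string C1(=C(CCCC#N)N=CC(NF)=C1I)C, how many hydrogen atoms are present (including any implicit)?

Hydrogens are implicit in SMILES; fill each atom to its normal valence:
  4 × C (aromatic): no H
  3 × C: 2 H each → 6
  1 × C: 3 H
  1 × C (aromatic): 1 H
  1 × C: no H
  1 × F: no H
  1 × I: no H
  1 × N: 1 H
  1 × N (aromatic): no H
  1 × N: no H
  Total hydrogens = 11.

11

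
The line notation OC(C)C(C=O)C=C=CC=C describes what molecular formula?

Heavy atoms from the SMILES: 9 C, 2 O.
Implicit hydrogens by atom environment:
  6 × C: 1 H each → 6
  1 × C: 3 H
  1 × C: 2 H
  1 × C: no H
  1 × O: 1 H
  1 × O: no H
  Total hydrogens = 12.
Molecular formula: C9H12O2

C9H12O2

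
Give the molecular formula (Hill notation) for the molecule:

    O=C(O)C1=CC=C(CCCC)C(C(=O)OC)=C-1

Heavy atoms from the SMILES: 13 C, 4 O.
Implicit hydrogens by atom environment:
  3 × C: 2 H each → 6
  3 × C (aromatic): 1 H each → 3
  3 × C (aromatic): no H
  3 × O: no H
  2 × C: 3 H each → 6
  2 × C: no H
  1 × O: 1 H
  Total hydrogens = 16.
Molecular formula: C13H16O4

C13H16O4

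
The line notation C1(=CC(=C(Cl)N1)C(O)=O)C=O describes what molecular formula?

Heavy atoms from the SMILES: 6 C, 1 Cl, 1 N, 3 O.
Implicit hydrogens by atom environment:
  3 × C (aromatic): no H
  2 × O: no H
  1 × C (aromatic): 1 H
  1 × C: 1 H
  1 × C: no H
  1 × Cl: no H
  1 × N (aromatic): 1 H
  1 × O: 1 H
  Total hydrogens = 4.
Molecular formula: C6H4ClNO3

C6H4ClNO3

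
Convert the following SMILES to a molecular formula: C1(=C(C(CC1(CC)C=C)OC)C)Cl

Heavy atoms from the SMILES: 11 C, 1 Cl, 1 O.
Implicit hydrogens by atom environment:
  3 × C: 3 H each → 9
  3 × C: 2 H each → 6
  3 × C: no H
  2 × C: 1 H each → 2
  1 × Cl: no H
  1 × O: no H
  Total hydrogens = 17.
Molecular formula: C11H17ClO

C11H17ClO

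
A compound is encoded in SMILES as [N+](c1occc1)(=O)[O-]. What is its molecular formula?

Heavy atoms from the SMILES: 4 C, 1 N, 3 O.
Implicit hydrogens by atom environment:
  3 × C (aromatic): 1 H each → 3
  1 × C (aromatic): no H
  1 × N (charge +1): no H
  1 × O (aromatic): no H
  1 × O: no H
  1 × O (charge -1): no H
  Total hydrogens = 3.
Molecular formula: C4H3NO3

C4H3NO3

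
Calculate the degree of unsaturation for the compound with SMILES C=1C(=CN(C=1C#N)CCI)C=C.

Molecular formula from the SMILES: C9H9IN2.
DoU = (2C + 2 + N − H − X)/2 = (2·9 + 2 + 2 − 9 − 1)/2 = 12/2 = 6.
(Structurally: 1 ring(s) + 5 π bond(s) = 6.)

6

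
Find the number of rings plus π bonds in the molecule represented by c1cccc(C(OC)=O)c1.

Molecular formula from the SMILES: C8H8O2.
DoU = (2C + 2 + N − H − X)/2 = (2·8 + 2 + 0 − 8 − 0)/2 = 10/2 = 5.
(Structurally: 1 ring(s) + 4 π bond(s) = 5.)

5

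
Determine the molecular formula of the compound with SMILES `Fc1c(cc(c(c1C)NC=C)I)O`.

Heavy atoms from the SMILES: 9 C, 1 F, 1 I, 1 N, 1 O.
Implicit hydrogens by atom environment:
  5 × C (aromatic): no H
  1 × C: 3 H
  1 × C: 2 H
  1 × C (aromatic): 1 H
  1 × C: 1 H
  1 × F: no H
  1 × I: no H
  1 × N: 1 H
  1 × O: 1 H
  Total hydrogens = 9.
Molecular formula: C9H9FINO

C9H9FINO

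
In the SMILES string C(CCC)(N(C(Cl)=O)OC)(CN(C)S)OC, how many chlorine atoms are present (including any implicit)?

1

The symbol for chlorine appears 1 time in the SMILES.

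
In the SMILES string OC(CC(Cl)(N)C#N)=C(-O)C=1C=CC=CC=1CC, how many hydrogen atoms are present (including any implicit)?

15

Hydrogens are implicit in SMILES; fill each atom to its normal valence:
  4 × C (aromatic): 1 H each → 4
  4 × C: no H
  2 × C: 2 H each → 4
  2 × C (aromatic): no H
  2 × O: 1 H each → 2
  1 × C: 3 H
  1 × Cl: no H
  1 × N: 2 H
  1 × N: no H
  Total hydrogens = 15.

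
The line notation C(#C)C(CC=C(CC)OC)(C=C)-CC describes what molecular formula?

C13H20O

Heavy atoms from the SMILES: 13 C, 1 O.
Implicit hydrogens by atom environment:
  4 × C: 2 H each → 8
  3 × C: 3 H each → 9
  3 × C: 1 H each → 3
  3 × C: no H
  1 × O: no H
  Total hydrogens = 20.
Molecular formula: C13H20O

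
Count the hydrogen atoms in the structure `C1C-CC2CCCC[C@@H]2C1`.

Hydrogens are implicit in SMILES; fill each atom to its normal valence:
  8 × C: 2 H each → 16
  2 × C: 1 H each → 2
  Total hydrogens = 18.

18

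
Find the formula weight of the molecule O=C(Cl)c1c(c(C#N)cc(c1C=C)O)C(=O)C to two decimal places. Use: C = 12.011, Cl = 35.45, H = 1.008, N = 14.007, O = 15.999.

Molecular formula: C12H8ClNO3.
M = 12×12.011 + 1×35.45 + 8×1.008 + 1×14.007 + 3×15.999 = 249.65 g/mol.

249.65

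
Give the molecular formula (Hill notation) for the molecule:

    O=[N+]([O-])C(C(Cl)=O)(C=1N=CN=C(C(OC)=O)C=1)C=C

Heavy atoms from the SMILES: 10 C, 1 Cl, 3 N, 5 O.
Implicit hydrogens by atom environment:
  4 × O: no H
  3 × C: no H
  2 × C (aromatic): 1 H each → 2
  2 × C (aromatic): no H
  2 × N (aromatic): no H
  1 × C: 3 H
  1 × C: 2 H
  1 × C: 1 H
  1 × Cl: no H
  1 × N (charge +1): no H
  1 × O (charge -1): no H
  Total hydrogens = 8.
Molecular formula: C10H8ClN3O5

C10H8ClN3O5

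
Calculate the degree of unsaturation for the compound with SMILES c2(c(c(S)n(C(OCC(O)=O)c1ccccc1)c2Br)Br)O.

Molecular formula from the SMILES: C13H11Br2NO4S.
DoU = (2C + 2 + N − H − X)/2 = (2·13 + 2 + 1 − 11 − 2)/2 = 16/2 = 8.
(Structurally: 2 ring(s) + 6 π bond(s) = 8.)

8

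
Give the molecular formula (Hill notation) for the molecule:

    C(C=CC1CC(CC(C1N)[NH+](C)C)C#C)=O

Heavy atoms from the SMILES: 13 C, 2 N, 1 O.
Implicit hydrogens by atom environment:
  8 × C: 1 H each → 8
  2 × C: 3 H each → 6
  2 × C: 2 H each → 4
  1 × C: no H
  1 × N: 2 H
  1 × N (charge +1): 1 H
  1 × O: no H
  Total hydrogens = 21.
Net charge +1.
Molecular formula: C13H21N2O+

C13H21N2O+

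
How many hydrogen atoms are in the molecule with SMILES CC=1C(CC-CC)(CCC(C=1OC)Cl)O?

Hydrogens are implicit in SMILES; fill each atom to its normal valence:
  5 × C: 2 H each → 10
  3 × C: 3 H each → 9
  3 × C: no H
  1 × C: 1 H
  1 × Cl: no H
  1 × O: 1 H
  1 × O: no H
  Total hydrogens = 21.

21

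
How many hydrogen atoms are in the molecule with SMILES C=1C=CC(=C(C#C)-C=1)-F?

Hydrogens are implicit in SMILES; fill each atom to its normal valence:
  4 × C (aromatic): 1 H each → 4
  2 × C (aromatic): no H
  1 × C: 1 H
  1 × C: no H
  1 × F: no H
  Total hydrogens = 5.

5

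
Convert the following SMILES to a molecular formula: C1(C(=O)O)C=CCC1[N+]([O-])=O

Heavy atoms from the SMILES: 6 C, 1 N, 4 O.
Implicit hydrogens by atom environment:
  4 × C: 1 H each → 4
  2 × O: no H
  1 × C: 2 H
  1 × C: no H
  1 × N (charge +1): no H
  1 × O: 1 H
  1 × O (charge -1): no H
  Total hydrogens = 7.
Molecular formula: C6H7NO4

C6H7NO4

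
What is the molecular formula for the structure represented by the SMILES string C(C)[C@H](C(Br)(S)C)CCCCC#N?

C10H18BrNS

Heavy atoms from the SMILES: 1 Br, 10 C, 1 N, 1 S.
Implicit hydrogens by atom environment:
  5 × C: 2 H each → 10
  2 × C: 3 H each → 6
  2 × C: no H
  1 × Br: no H
  1 × C: 1 H
  1 × N: no H
  1 × S: 1 H
  Total hydrogens = 18.
Molecular formula: C10H18BrNS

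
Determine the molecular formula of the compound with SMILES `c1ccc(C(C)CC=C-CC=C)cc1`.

Heavy atoms from the SMILES: 14 C.
Implicit hydrogens by atom environment:
  5 × C (aromatic): 1 H each → 5
  4 × C: 1 H each → 4
  3 × C: 2 H each → 6
  1 × C: 3 H
  1 × C (aromatic): no H
  Total hydrogens = 18.
Molecular formula: C14H18

C14H18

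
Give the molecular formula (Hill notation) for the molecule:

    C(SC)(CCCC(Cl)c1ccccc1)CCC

Heavy atoms from the SMILES: 15 C, 1 Cl, 1 S.
Implicit hydrogens by atom environment:
  5 × C: 2 H each → 10
  5 × C (aromatic): 1 H each → 5
  2 × C: 3 H each → 6
  2 × C: 1 H each → 2
  1 × C (aromatic): no H
  1 × Cl: no H
  1 × S: no H
  Total hydrogens = 23.
Molecular formula: C15H23ClS

C15H23ClS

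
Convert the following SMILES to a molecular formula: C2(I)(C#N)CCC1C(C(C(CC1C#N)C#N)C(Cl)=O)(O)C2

Heavy atoms from the SMILES: 14 C, 1 Cl, 1 I, 3 N, 2 O.
Implicit hydrogens by atom environment:
  6 × C: no H
  4 × C: 2 H each → 8
  4 × C: 1 H each → 4
  3 × N: no H
  1 × Cl: no H
  1 × I: no H
  1 × O: 1 H
  1 × O: no H
  Total hydrogens = 13.
Molecular formula: C14H13ClIN3O2

C14H13ClIN3O2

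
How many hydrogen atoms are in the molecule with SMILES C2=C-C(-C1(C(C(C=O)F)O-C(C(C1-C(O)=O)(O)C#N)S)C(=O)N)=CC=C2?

15

Hydrogens are implicit in SMILES; fill each atom to its normal valence:
  5 × C: 1 H each → 5
  5 × C (aromatic): 1 H each → 5
  5 × C: no H
  4 × O: no H
  2 × O: 1 H each → 2
  1 × C (aromatic): no H
  1 × F: no H
  1 × N: 2 H
  1 × N: no H
  1 × S: 1 H
  Total hydrogens = 15.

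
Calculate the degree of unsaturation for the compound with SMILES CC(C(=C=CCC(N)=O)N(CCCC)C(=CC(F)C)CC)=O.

Molecular formula from the SMILES: C17H27FN2O2.
DoU = (2C + 2 + N − H − X)/2 = (2·17 + 2 + 2 − 27 − 1)/2 = 10/2 = 5.
(Structurally: 0 ring(s) + 5 π bond(s) = 5.)

5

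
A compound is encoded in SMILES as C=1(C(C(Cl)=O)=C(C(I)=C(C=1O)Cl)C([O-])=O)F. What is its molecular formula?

Heavy atoms from the SMILES: 8 C, 2 Cl, 1 F, 1 I, 4 O.
Implicit hydrogens by atom environment:
  6 × C (aromatic): no H
  2 × C: no H
  2 × Cl: no H
  2 × O: no H
  1 × F: no H
  1 × I: no H
  1 × O: 1 H
  1 × O (charge -1): no H
  Total hydrogens = 1.
Net charge -1.
Molecular formula: C8HCl2FIO4-

C8HCl2FIO4-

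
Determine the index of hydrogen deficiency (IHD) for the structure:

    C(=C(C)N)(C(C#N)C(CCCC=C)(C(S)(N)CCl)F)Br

4

Molecular formula from the SMILES: C13H20BrClFN3S.
DoU = (2C + 2 + N − H − X)/2 = (2·13 + 2 + 3 − 20 − 3)/2 = 8/2 = 4.
(Structurally: 0 ring(s) + 4 π bond(s) = 4.)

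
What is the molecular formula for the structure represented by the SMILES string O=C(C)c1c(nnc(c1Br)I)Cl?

C6H3BrClIN2O

Heavy atoms from the SMILES: 1 Br, 6 C, 1 Cl, 1 I, 2 N, 1 O.
Implicit hydrogens by atom environment:
  4 × C (aromatic): no H
  2 × N (aromatic): no H
  1 × Br: no H
  1 × C: 3 H
  1 × C: no H
  1 × Cl: no H
  1 × I: no H
  1 × O: no H
  Total hydrogens = 3.
Molecular formula: C6H3BrClIN2O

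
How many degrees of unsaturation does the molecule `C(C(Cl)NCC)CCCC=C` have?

1

Molecular formula from the SMILES: C9H18ClN.
DoU = (2C + 2 + N − H − X)/2 = (2·9 + 2 + 1 − 18 − 1)/2 = 2/2 = 1.
(Structurally: 0 ring(s) + 1 π bond(s) = 1.)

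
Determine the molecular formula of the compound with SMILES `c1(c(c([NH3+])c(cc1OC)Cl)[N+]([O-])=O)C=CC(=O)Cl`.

Heavy atoms from the SMILES: 10 C, 2 Cl, 2 N, 4 O.
Implicit hydrogens by atom environment:
  5 × C (aromatic): no H
  3 × O: no H
  2 × C: 1 H each → 2
  2 × Cl: no H
  1 × C: 3 H
  1 × C (aromatic): 1 H
  1 × C: no H
  1 × N (charge +1): 3 H
  1 × N (charge +1): no H
  1 × O (charge -1): no H
  Total hydrogens = 9.
Net charge +1.
Molecular formula: C10H9Cl2N2O4+

C10H9Cl2N2O4+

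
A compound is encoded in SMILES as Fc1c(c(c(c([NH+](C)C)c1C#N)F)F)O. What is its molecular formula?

Heavy atoms from the SMILES: 9 C, 3 F, 2 N, 1 O.
Implicit hydrogens by atom environment:
  6 × C (aromatic): no H
  3 × F: no H
  2 × C: 3 H each → 6
  1 × C: no H
  1 × N (charge +1): 1 H
  1 × N: no H
  1 × O: 1 H
  Total hydrogens = 8.
Net charge +1.
Molecular formula: C9H8F3N2O+

C9H8F3N2O+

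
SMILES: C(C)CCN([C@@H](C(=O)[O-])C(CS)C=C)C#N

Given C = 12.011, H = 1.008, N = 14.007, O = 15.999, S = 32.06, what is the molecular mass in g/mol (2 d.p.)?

241.33

Molecular formula: C11H17N2O2S-.
M = 11×12.011 + 17×1.008 + 2×14.007 + 2×15.999 + 1×32.06 = 241.33 g/mol.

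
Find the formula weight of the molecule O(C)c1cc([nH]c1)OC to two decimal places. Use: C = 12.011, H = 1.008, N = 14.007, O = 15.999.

127.14

Molecular formula: C6H9NO2.
M = 6×12.011 + 9×1.008 + 1×14.007 + 2×15.999 = 127.14 g/mol.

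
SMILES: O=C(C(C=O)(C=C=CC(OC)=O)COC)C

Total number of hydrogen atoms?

Hydrogens are implicit in SMILES; fill each atom to its normal valence:
  5 × O: no H
  4 × C: no H
  3 × C: 3 H each → 9
  3 × C: 1 H each → 3
  1 × C: 2 H
  Total hydrogens = 14.

14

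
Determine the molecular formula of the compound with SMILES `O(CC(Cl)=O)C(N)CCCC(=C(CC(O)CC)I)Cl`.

Heavy atoms from the SMILES: 12 C, 2 Cl, 1 I, 1 N, 3 O.
Implicit hydrogens by atom environment:
  6 × C: 2 H each → 12
  3 × C: no H
  2 × C: 1 H each → 2
  2 × Cl: no H
  2 × O: no H
  1 × C: 3 H
  1 × I: no H
  1 × N: 2 H
  1 × O: 1 H
  Total hydrogens = 20.
Molecular formula: C12H20Cl2INO3

C12H20Cl2INO3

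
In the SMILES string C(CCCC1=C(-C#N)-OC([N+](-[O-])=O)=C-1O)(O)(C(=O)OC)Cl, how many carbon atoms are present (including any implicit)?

The symbol for carbon appears 11 times in the SMILES. (Cl is a single chlorine, not C + l.)

11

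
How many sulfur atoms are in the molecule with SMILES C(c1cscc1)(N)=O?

The symbol for sulfur appears 1 time in the SMILES.

1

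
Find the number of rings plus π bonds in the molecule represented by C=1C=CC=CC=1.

4

Molecular formula from the SMILES: C6H6.
DoU = (2C + 2 + N − H − X)/2 = (2·6 + 2 + 0 − 6 − 0)/2 = 8/2 = 4.
(Structurally: 1 ring(s) + 3 π bond(s) = 4.)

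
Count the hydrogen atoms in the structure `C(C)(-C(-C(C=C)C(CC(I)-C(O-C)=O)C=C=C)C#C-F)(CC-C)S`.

26

Hydrogens are implicit in SMILES; fill each atom to its normal valence:
  6 × C: 1 H each → 6
  5 × C: 2 H each → 10
  5 × C: no H
  3 × C: 3 H each → 9
  2 × O: no H
  1 × F: no H
  1 × I: no H
  1 × S: 1 H
  Total hydrogens = 26.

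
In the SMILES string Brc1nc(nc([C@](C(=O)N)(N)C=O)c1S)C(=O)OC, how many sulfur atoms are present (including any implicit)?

1

The symbol for sulfur appears 1 time in the SMILES.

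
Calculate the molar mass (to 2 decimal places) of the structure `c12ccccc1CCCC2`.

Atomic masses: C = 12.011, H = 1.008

132.21

Molecular formula: C10H12.
M = 10×12.011 + 12×1.008 = 132.21 g/mol.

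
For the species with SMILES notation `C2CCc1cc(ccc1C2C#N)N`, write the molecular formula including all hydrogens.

Heavy atoms from the SMILES: 11 C, 2 N.
Implicit hydrogens by atom environment:
  3 × C: 2 H each → 6
  3 × C (aromatic): 1 H each → 3
  3 × C (aromatic): no H
  1 × C: 1 H
  1 × C: no H
  1 × N: 2 H
  1 × N: no H
  Total hydrogens = 12.
Molecular formula: C11H12N2

C11H12N2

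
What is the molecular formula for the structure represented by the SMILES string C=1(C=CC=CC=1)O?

C6H6O

Heavy atoms from the SMILES: 6 C, 1 O.
Implicit hydrogens by atom environment:
  5 × C (aromatic): 1 H each → 5
  1 × C (aromatic): no H
  1 × O: 1 H
  Total hydrogens = 6.
Molecular formula: C6H6O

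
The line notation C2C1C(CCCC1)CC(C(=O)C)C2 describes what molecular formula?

C12H20O

Heavy atoms from the SMILES: 12 C, 1 O.
Implicit hydrogens by atom environment:
  7 × C: 2 H each → 14
  3 × C: 1 H each → 3
  1 × C: 3 H
  1 × C: no H
  1 × O: no H
  Total hydrogens = 20.
Molecular formula: C12H20O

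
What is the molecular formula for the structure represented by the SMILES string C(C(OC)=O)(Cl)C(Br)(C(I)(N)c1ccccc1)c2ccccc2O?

Heavy atoms from the SMILES: 1 Br, 17 C, 1 Cl, 1 I, 1 N, 3 O.
Implicit hydrogens by atom environment:
  9 × C (aromatic): 1 H each → 9
  3 × C: no H
  3 × C (aromatic): no H
  2 × O: no H
  1 × Br: no H
  1 × C: 3 H
  1 × C: 1 H
  1 × Cl: no H
  1 × I: no H
  1 × N: 2 H
  1 × O: 1 H
  Total hydrogens = 16.
Molecular formula: C17H16BrClINO3

C17H16BrClINO3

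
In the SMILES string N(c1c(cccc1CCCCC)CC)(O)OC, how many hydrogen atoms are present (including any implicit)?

23

Hydrogens are implicit in SMILES; fill each atom to its normal valence:
  5 × C: 2 H each → 10
  3 × C: 3 H each → 9
  3 × C (aromatic): 1 H each → 3
  3 × C (aromatic): no H
  1 × N: no H
  1 × O: 1 H
  1 × O: no H
  Total hydrogens = 23.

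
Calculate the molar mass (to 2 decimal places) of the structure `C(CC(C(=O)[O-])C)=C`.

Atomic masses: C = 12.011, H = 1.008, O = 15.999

Molecular formula: C6H9O2-.
M = 6×12.011 + 9×1.008 + 2×15.999 = 113.14 g/mol.

113.14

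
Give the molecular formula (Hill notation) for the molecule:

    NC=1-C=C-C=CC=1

C6H7N

Heavy atoms from the SMILES: 6 C, 1 N.
Implicit hydrogens by atom environment:
  5 × C (aromatic): 1 H each → 5
  1 × C (aromatic): no H
  1 × N: 2 H
  Total hydrogens = 7.
Molecular formula: C6H7N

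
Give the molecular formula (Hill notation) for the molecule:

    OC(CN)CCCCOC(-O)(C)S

Heavy atoms from the SMILES: 8 C, 1 N, 3 O, 1 S.
Implicit hydrogens by atom environment:
  5 × C: 2 H each → 10
  2 × O: 1 H each → 2
  1 × C: 3 H
  1 × C: 1 H
  1 × C: no H
  1 × N: 2 H
  1 × O: no H
  1 × S: 1 H
  Total hydrogens = 19.
Molecular formula: C8H19NO3S

C8H19NO3S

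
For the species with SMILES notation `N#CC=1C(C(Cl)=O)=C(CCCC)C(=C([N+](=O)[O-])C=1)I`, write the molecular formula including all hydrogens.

Heavy atoms from the SMILES: 12 C, 1 Cl, 1 I, 2 N, 3 O.
Implicit hydrogens by atom environment:
  5 × C (aromatic): no H
  3 × C: 2 H each → 6
  2 × C: no H
  2 × O: no H
  1 × C: 3 H
  1 × C (aromatic): 1 H
  1 × Cl: no H
  1 × I: no H
  1 × N (charge +1): no H
  1 × N: no H
  1 × O (charge -1): no H
  Total hydrogens = 10.
Molecular formula: C12H10ClIN2O3

C12H10ClIN2O3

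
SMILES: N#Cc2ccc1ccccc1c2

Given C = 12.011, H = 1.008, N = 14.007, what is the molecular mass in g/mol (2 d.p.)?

153.18

Molecular formula: C11H7N.
M = 11×12.011 + 7×1.008 + 1×14.007 = 153.18 g/mol.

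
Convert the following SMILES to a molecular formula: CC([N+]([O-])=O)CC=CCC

C7H13NO2

Heavy atoms from the SMILES: 7 C, 1 N, 2 O.
Implicit hydrogens by atom environment:
  3 × C: 1 H each → 3
  2 × C: 3 H each → 6
  2 × C: 2 H each → 4
  1 × N (charge +1): no H
  1 × O: no H
  1 × O (charge -1): no H
  Total hydrogens = 13.
Molecular formula: C7H13NO2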